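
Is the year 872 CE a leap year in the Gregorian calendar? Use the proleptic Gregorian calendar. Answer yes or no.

872 is divisible by 4 and not by 100, so it is a leap year.

yes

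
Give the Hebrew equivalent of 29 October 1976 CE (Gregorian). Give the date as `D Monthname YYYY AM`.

Both dates share Julian Day Number 2443081; in the Hebrew calendar that is 5 Cheshvan 5737 AM.

5 Cheshvan 5737 AM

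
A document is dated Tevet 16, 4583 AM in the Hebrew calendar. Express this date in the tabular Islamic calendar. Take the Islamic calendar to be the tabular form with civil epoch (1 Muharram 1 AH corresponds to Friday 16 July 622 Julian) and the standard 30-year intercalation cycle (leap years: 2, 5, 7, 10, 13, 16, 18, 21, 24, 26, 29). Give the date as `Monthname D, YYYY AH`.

Sha'ban 15, 207 AH

Julian Day Number of the source date = 2021661.
Converting JDN 2021661 to the tabular Islamic calendar gives 15 Sha'ban 207 AH.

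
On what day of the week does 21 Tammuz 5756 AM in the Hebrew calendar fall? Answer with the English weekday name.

In the Gregorian calendar this is 8 July 1996 (JDN 2450273).
JDN 2450273 mod 7 = 0, and JDN 0 was a Monday, so this is a Monday.

Monday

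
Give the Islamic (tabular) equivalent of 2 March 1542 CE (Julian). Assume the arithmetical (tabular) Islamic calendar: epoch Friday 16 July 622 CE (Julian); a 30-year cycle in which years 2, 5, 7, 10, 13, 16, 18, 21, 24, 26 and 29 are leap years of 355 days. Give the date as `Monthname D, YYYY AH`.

Both dates share Julian Day Number 2284334; in the tabular Islamic calendar that is 15 Dhu al-Qa'dah 948 AH.

Dhu al-Qa'dah 15, 948 AH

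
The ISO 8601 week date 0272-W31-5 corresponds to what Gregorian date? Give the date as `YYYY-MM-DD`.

0272-08-02

ISO week 1 of 272 is the week containing the first Thursday of 272.
Week 31, day 5 (Friday) lands on 0272-08-02.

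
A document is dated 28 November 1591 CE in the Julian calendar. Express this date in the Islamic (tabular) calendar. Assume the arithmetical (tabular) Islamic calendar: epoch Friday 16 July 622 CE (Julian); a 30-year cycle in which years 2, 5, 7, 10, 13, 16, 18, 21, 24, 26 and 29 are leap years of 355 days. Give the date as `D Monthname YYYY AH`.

The source date corresponds to 8 December 1591 in the Gregorian calendar (JDN 2302502).
That day falls on 21 Safar 1000 AH in the tabular Islamic calendar.

21 Safar 1000 AH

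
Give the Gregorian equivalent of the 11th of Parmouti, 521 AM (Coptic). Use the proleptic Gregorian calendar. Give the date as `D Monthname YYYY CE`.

10 April 805 CE

Both dates share Julian Day Number 2015180; in the Gregorian calendar that is 10 April 805 CE.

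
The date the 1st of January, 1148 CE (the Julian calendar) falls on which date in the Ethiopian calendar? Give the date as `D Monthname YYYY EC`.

Both dates share Julian Day Number 2140365; in the Ethiopian calendar that is 5 Tir 1140 EC.

5 Tir 1140 EC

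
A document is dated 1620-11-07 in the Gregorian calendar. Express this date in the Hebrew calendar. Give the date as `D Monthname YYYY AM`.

Both dates share Julian Day Number 2313064; in the Hebrew calendar that is 11 Cheshvan 5381 AM.

11 Cheshvan 5381 AM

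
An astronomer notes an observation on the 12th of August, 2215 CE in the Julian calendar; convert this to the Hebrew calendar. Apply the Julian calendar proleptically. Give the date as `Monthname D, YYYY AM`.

The source date corresponds to 27 August 2215 in the Gregorian calendar (JDN 2530310).
That day falls on 1 Elul 5975 AM in the Hebrew calendar.

Elul 1, 5975 AM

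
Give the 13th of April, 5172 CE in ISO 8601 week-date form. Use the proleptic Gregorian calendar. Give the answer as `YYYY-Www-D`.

The weekday is Thursday (ISO weekday 4).
That Thursday belongs to ISO week 15 of ISO year 5172.

5172-W15-4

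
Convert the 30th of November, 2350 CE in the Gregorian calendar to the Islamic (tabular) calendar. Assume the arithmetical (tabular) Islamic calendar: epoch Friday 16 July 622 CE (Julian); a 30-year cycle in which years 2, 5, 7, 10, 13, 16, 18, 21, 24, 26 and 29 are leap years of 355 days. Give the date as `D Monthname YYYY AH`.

29 Jumada al-Awwal 1782 AH

Both dates share Julian Day Number 2579713; in the tabular Islamic calendar that is 29 Jumada al-Awwal 1782 AH.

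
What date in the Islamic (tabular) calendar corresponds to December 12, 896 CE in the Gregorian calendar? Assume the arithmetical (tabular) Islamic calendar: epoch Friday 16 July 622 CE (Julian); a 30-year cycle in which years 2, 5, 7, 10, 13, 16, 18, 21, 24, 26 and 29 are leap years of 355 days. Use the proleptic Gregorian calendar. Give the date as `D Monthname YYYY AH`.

28 Shawwal 283 AH

Julian Day Number of the source date = 2048664.
Converting JDN 2048664 to the tabular Islamic calendar gives 28 Shawwal 283 AH.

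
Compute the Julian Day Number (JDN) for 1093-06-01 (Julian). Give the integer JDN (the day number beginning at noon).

2120428

Equivalently 7 June 1093 (proleptic Gregorian).
JDN 2299161 is 15 October 1582 CE (Gregorian); the target day is −178733 days from there, so JDN = 2120428.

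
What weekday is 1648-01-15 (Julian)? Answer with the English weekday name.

In the Gregorian calendar this is 25 January 1648 (JDN 2323004).
2323004 ≡ 5 (mod 7); counting from Monday = 0 gives Saturday.

Saturday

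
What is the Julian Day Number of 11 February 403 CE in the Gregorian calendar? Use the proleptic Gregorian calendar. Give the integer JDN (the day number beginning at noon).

1868294

JDN 2451545 is 1 January 2000 CE (Gregorian); the target day is −583251 days from there, so JDN = 1868294.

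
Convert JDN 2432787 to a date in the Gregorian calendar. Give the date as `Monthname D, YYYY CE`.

August 23, 1948 CE

Counting from JDN 2299161 = 15 Oct 1582 gives an offset of 133626 days.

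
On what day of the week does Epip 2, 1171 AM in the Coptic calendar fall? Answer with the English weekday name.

Thursday

In the proleptic Gregorian calendar this is 5 July 1455 (JDN 2252673).
JDN 2252673 mod 7 = 3, and JDN 0 was a Monday, so this is a Thursday.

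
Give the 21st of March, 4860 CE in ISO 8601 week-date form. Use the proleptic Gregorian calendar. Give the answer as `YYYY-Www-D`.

4860-W12-7

The weekday is Sunday (ISO weekday 7).
That Sunday belongs to ISO week 12 of ISO year 4860.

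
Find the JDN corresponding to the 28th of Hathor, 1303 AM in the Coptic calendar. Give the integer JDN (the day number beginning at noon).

Equivalently 4 December 1586 (Gregorian).
JDN 2400001 is 17 November 1858 CE (Gregorian), MJD 0; the target day is −99329 days from there, so JDN = 2300672.

2300672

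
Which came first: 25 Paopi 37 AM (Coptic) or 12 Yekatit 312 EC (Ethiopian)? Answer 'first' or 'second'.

First date → JDN 1838233; second date → JDN 1837975.
JDN 1837975 < JDN 1838233, so the second date is earlier.

second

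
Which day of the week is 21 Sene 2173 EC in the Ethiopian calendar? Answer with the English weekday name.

Friday

In the Gregorian calendar this is 29 June 2181 (JDN 2517834).
Since JDN mod 7 = 4 (0 = Monday), the day is Friday.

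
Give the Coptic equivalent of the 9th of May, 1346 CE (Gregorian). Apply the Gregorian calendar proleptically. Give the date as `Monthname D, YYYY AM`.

Pashons 6, 1062 AM

Julian Day Number of the source date = 2212805.
Converting JDN 2212805 to the Coptic calendar gives 6 Pashons 1062 AM.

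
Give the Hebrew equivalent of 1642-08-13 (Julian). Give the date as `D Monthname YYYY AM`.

27 Av 5402 AM

The source date corresponds to 23 August 1642 in the Gregorian calendar (JDN 2321023).
That day falls on 27 Av 5402 AM in the Hebrew calendar.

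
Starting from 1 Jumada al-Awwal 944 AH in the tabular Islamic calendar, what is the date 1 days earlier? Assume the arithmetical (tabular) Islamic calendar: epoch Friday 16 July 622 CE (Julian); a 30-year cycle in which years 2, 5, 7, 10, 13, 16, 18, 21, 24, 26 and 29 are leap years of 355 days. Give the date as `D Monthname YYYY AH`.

29 Rabi' al-Thani 944 AH

The starting date is JDN 2282726; 2282726 − 1 = 2282725.
JDN 2282725 corresponds to 29 Rabi' al-Thani 944 AH.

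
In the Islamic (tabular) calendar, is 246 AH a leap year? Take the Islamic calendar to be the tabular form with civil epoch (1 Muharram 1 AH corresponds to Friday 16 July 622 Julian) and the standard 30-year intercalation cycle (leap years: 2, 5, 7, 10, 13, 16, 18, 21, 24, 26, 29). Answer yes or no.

no

Year 246 AH is year 6 of its 30-year cycle; leap positions are 2, 5, 7, 10, 13, 16, 18, 21, 24, 26, 29, so it is a common year (354 days).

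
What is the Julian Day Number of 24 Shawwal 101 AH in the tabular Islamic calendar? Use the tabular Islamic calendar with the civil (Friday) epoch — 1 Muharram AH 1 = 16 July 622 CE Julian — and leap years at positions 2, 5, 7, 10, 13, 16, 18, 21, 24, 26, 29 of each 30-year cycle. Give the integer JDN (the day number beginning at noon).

1984166

In the proleptic Gregorian calendar the same day is 12 May 720.
JDN 2451545 is 1 January 2000 CE (Gregorian); the target day is −467379 days from there, so JDN = 1984166.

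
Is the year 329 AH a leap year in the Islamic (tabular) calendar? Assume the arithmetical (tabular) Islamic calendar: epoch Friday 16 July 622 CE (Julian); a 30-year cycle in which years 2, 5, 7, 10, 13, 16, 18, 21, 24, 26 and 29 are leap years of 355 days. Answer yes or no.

yes

Year 329 AH is year 29 of its 30-year cycle; leap positions are 2, 5, 7, 10, 13, 16, 18, 21, 24, 26, 29, so it is a leap year (355 days).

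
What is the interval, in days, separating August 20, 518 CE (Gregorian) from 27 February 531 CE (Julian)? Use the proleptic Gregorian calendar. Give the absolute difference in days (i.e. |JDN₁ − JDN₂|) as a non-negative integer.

JDN of the first date = 1910487.
JDN of the second date = 1915063.
|1915063 − 1910487| = 4576.

4576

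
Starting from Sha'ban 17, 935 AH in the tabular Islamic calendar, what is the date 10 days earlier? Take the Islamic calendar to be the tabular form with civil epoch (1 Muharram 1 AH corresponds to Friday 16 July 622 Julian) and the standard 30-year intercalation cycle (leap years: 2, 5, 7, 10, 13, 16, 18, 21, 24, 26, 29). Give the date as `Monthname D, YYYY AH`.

Counting 10 days back from JDN 2279641 reaches JDN 2279631, which is Sha'ban 7, 935 AH.

Sha'ban 7, 935 AH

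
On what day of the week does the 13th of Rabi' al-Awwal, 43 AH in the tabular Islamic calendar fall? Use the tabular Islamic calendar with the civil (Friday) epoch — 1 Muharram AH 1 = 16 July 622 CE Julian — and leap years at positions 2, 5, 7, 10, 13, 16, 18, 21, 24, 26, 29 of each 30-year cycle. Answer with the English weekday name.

Sunday

In the proleptic Gregorian calendar this is 28 June 663 (JDN 1963394).
JDN 1963394 mod 7 = 6, and JDN 0 was a Monday, so this is a Sunday.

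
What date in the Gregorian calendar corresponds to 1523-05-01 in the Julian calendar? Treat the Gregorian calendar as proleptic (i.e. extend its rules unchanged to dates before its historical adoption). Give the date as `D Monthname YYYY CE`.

The Julian–Gregorian offset here is 10 days (Julian trailing).
1 May 1523 Julian + 10 days → 11 May 1523 Gregorian.

11 May 1523 CE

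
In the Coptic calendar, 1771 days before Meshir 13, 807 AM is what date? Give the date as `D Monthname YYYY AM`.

8 Parmouti 802 AM

The starting date is JDN 2119583; 2119583 − 1771 = 2117812.
JDN 2117812 corresponds to 8 Parmouti 802 AM.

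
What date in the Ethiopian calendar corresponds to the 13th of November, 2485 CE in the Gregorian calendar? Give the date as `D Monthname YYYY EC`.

Julian Day Number of the source date = 2629005.
Converting JDN 2629005 to the Ethiopian calendar gives 1 Hidar 2478 EC.

1 Hidar 2478 EC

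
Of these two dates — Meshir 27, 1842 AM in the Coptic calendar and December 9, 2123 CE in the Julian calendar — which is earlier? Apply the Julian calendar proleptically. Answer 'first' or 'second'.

Converting both to JDN: 2497631 vs 2496826; the smaller is the second.

second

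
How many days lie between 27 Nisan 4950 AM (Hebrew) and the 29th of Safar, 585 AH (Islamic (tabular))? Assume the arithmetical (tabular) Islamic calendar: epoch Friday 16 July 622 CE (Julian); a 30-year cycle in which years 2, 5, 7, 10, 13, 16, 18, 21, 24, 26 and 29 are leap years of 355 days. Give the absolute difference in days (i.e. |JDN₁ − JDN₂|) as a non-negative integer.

352

JDN of the first date = 2155800.
JDN of the second date = 2155448.
|2155448 − 2155800| = 352.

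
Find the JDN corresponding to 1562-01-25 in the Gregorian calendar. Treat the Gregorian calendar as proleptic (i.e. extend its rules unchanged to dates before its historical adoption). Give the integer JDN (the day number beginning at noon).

JDN 2451545 is 1 January 2000 CE (Gregorian); the target day is −159952 days from there, so JDN = 2291593.

2291593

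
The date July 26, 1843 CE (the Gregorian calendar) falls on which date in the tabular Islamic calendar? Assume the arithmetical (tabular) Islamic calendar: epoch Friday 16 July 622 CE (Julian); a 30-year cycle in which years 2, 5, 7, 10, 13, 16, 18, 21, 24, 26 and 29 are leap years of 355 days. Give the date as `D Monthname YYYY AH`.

Both dates share Julian Day Number 2394408; in the tabular Islamic calendar that is 28 Jumada al-Thani 1259 AH.

28 Jumada al-Thani 1259 AH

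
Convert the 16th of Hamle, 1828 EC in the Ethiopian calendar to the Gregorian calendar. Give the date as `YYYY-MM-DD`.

1836-07-22

Julian Day Number of the source date = 2391848.
Converting JDN 2391848 to the Gregorian calendar gives 22 July 1836 CE.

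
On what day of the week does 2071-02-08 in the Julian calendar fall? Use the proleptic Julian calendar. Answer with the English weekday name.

In the Gregorian calendar this is 21 February 2071 (JDN 2477529).
2477529 ≡ 5 (mod 7); counting from Monday = 0 gives Saturday.

Saturday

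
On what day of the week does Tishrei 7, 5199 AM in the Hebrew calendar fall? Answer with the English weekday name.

Friday

This is JDN 2246556 (5 October 1438 Gregorian).
JDN 2246556 mod 7 = 4, and JDN 0 was a Monday, so this is a Friday.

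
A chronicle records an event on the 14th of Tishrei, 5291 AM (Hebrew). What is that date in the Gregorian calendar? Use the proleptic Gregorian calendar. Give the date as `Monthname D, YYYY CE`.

October 15, 1530 CE

Julian Day Number of the source date = 2280168.
Converting JDN 2280168 to the Gregorian calendar gives 15 October 1530 CE.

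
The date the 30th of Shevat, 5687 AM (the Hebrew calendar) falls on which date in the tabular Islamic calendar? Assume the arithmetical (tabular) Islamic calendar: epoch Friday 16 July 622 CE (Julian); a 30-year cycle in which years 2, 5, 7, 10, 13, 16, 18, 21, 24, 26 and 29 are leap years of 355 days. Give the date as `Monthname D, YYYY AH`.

The source date corresponds to 2 February 1927 in the Gregorian calendar (JDN 2424914).
That day falls on 29 Rajab 1345 AH in the tabular Islamic calendar.

Rajab 29, 1345 AH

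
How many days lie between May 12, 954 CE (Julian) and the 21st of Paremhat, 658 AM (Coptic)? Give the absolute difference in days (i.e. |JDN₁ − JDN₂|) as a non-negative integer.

First date → JDN 2069638; second date → JDN 2065199.
The interval is |2069638 − 2065199| = 4439 days.

4439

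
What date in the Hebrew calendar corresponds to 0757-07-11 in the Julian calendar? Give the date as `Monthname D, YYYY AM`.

Tammuz 19, 4517 AM

Both dates share Julian Day Number 1997744; in the Hebrew calendar that is 19 Tammuz 4517 AM.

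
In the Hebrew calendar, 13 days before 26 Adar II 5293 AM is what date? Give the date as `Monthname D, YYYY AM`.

JDN of 26 Adar II 5293 AM = 2281068.
2281068 − 13 = 2281055.
JDN 2281055 in the Hebrew calendar is Adar II 13, 5293 AM.

Adar II 13, 5293 AM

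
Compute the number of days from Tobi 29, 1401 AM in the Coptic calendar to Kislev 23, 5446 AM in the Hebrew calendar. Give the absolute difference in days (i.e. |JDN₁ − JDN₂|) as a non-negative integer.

320

First date → JDN 2336528; second date → JDN 2336848.
The interval is |2336528 − 2336848| = 320 days.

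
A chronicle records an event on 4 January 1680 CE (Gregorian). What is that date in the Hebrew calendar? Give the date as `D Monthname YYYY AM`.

3 Shevat 5440 AM

Both dates share Julian Day Number 2334671; in the Hebrew calendar that is 3 Shevat 5440 AM.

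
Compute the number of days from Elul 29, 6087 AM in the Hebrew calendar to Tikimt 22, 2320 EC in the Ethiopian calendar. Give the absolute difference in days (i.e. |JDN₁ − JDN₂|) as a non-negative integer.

First date → JDN 2571237; second date → JDN 2571287.
The interval is |2571237 − 2571287| = 50 days.

50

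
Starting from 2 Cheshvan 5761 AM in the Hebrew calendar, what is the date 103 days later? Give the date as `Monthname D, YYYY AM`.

The starting date is JDN 2451849; 2451849 + 103 = 2451952.
JDN 2451952 corresponds to Shevat 18, 5761 AM.

Shevat 18, 5761 AM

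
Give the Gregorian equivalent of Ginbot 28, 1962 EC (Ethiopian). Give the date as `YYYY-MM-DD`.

1970-06-05

Julian Day Number of the source date = 2440743.
Converting JDN 2440743 to the Gregorian calendar gives 5 June 1970 CE.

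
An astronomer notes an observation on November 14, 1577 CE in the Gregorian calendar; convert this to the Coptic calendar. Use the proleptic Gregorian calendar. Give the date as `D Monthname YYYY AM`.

Julian Day Number of the source date = 2297365.
Converting JDN 2297365 to the Coptic calendar gives 8 Hathor 1294 AM.

8 Hathor 1294 AM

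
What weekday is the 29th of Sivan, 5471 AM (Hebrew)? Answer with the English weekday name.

This is JDN 2346156 (16 June 1711 Gregorian).
JDN 2346156 mod 7 = 1, and JDN 0 was a Monday, so this is a Tuesday.

Tuesday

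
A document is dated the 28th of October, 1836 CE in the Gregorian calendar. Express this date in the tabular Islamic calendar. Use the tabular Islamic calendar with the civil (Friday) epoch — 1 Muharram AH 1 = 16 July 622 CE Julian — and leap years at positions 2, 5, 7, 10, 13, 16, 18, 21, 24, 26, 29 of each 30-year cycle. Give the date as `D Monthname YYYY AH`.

Both dates share Julian Day Number 2391946; in the tabular Islamic calendar that is 17 Rajab 1252 AH.

17 Rajab 1252 AH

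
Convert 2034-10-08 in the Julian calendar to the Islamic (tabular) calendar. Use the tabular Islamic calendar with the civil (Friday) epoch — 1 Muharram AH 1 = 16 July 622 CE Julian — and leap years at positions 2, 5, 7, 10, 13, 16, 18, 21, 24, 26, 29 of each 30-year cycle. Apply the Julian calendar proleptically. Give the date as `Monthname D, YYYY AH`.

The source date corresponds to 21 October 2034 in the Gregorian calendar (JDN 2464257).
That day falls on 8 Sha'ban 1456 AH in the tabular Islamic calendar.

Sha'ban 8, 1456 AH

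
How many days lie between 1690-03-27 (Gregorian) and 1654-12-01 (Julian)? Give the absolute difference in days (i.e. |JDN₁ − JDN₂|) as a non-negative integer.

JDN of the first date = 2338406.
JDN of the second date = 2325516.
|2325516 − 2338406| = 12890.

12890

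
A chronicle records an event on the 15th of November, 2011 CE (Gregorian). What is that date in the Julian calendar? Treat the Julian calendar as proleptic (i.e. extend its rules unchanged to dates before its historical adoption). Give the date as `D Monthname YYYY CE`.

The Julian–Gregorian offset here is 13 days (Julian trailing).
15 November 2011 Gregorian − 13 days → 2 November 2011 Julian.

2 November 2011 CE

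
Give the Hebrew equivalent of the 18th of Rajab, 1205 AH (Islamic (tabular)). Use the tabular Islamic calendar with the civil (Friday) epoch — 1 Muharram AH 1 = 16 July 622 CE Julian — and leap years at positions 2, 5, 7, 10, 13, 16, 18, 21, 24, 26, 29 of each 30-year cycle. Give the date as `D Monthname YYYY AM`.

17 Adar II 5551 AM

The source date corresponds to 23 March 1791 in the Gregorian calendar (JDN 2375291).
That day falls on 17 Adar II 5551 AM in the Hebrew calendar.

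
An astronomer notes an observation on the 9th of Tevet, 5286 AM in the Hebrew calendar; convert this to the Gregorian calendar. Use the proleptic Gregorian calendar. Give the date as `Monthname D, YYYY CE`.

January 4, 1526 CE

Julian Day Number of the source date = 2278423.
Converting JDN 2278423 to the Gregorian calendar gives 4 January 1526 CE.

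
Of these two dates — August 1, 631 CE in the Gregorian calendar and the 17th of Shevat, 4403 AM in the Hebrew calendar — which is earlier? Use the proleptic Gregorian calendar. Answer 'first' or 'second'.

The two dates have Julian Day Numbers 1951740 and 1955926 respectively.
Since 1951740 < 1955926, the first date comes first.

first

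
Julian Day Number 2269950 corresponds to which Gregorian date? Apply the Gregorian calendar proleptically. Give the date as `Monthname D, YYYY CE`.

Counting from JDN 2299161 = 15 Oct 1582 gives an offset of -29211 days.

October 24, 1502 CE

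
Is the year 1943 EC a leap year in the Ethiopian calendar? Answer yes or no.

1943 mod 4 = 3; in the Ethiopian calendar a year is leap when year mod 4 = 3, so it is a leap year.

yes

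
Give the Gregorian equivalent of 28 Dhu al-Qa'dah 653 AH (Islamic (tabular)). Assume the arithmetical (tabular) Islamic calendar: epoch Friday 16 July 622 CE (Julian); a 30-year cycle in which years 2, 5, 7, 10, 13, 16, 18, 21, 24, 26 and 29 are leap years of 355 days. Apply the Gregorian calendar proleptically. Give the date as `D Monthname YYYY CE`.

Julian Day Number of the source date = 2179809.
Converting JDN 2179809 to the Gregorian calendar gives 5 January 1256 CE.

5 January 1256 CE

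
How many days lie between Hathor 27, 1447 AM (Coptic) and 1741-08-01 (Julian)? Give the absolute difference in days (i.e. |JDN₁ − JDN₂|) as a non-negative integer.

3904

First date → JDN 2353267; second date → JDN 2357171.
The interval is |2353267 − 2357171| = 3904 days.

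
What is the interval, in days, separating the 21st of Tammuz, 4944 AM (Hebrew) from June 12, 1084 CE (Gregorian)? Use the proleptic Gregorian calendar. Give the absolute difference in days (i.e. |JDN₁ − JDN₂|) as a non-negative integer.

First date → JDN 2153697; second date → JDN 2117146.
The interval is |2153697 − 2117146| = 36551 days.

36551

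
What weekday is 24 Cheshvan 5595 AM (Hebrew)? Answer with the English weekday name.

Wednesday

This is JDN 2391244 (26 November 1834 Gregorian).
JDN 2391244 mod 7 = 2, and JDN 0 was a Monday, so this is a Wednesday.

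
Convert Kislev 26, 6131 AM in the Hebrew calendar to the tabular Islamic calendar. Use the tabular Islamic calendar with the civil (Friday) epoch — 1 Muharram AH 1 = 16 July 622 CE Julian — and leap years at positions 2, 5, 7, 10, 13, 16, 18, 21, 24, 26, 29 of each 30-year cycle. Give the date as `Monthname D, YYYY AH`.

Muharram 25, 1803 AH

The source date corresponds to 15 December 2370 in the Gregorian calendar (JDN 2587033).
That day falls on 25 Muharram 1803 AH in the tabular Islamic calendar.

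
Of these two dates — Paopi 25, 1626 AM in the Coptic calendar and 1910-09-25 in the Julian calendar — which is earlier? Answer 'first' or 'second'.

The two dates have Julian Day Numbers 2418615 and 2418953 respectively.
Since 2418615 < 2418953, the first date comes first.

first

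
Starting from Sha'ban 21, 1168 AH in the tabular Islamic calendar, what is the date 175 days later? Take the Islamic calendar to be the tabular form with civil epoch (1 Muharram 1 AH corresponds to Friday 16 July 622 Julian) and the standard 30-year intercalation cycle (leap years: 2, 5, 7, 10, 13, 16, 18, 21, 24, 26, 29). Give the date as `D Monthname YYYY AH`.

19 Safar 1169 AH

The starting date is JDN 2362213; 2362213 + 175 = 2362388.
JDN 2362388 corresponds to 19 Safar 1169 AH.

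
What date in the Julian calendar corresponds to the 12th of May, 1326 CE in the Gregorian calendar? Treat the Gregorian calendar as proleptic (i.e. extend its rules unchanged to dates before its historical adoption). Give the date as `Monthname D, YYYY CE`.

May 4, 1326 CE

For dates in this range the Gregorian date is 8 days ahead of the Julian.
12 May 1326 Gregorian − 8 days → 4 May 1326 Julian.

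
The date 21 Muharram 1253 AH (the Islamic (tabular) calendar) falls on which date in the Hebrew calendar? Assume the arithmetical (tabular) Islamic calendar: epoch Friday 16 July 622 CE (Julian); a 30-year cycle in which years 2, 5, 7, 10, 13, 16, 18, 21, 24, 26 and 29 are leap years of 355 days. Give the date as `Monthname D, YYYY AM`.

Both dates share Julian Day Number 2392127; in the Hebrew calendar that is 22 Nisan 5597 AM.

Nisan 22, 5597 AM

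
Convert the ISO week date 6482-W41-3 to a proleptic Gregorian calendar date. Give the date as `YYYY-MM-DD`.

ISO week 1 of 6482 is the week containing the first Thursday of 6482.
Week 41, day 3 (Wednesday) lands on 6482-10-07.

6482-10-07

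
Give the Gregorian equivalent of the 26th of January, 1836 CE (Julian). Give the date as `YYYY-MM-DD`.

The Julian–Gregorian offset here is 12 days (Julian trailing).
26 January 1836 Julian + 12 days → 7 February 1836 Gregorian.

1836-02-07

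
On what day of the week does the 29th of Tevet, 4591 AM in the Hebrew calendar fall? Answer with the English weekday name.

Tuesday

In the proleptic Gregorian calendar this is 21 January 831 (JDN 2024597).
2024597 ≡ 1 (mod 7); counting from Monday = 0 gives Tuesday.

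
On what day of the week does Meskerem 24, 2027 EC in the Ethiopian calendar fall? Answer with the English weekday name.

Wednesday

Equivalently 4 October 2034 Gregorian, JDN 2464240.
2464240 ≡ 2 (mod 7); counting from Monday = 0 gives Wednesday.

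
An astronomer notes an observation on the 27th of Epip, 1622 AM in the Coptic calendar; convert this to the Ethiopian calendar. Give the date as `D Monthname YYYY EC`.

27 Hamle 1898 EC

Julian Day Number of the source date = 2417426.
Converting JDN 2417426 to the Ethiopian calendar gives 27 Hamle 1898 EC.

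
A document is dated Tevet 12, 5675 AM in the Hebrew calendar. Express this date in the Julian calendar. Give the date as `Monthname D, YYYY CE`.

December 16, 1914 CE

The source date corresponds to 29 December 1914 in the Gregorian calendar (JDN 2420496).
That day falls on 16 December 1914 CE in the Julian calendar.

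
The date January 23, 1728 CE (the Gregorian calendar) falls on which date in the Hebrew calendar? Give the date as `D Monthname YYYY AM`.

12 Shevat 5488 AM

Both dates share Julian Day Number 2352221; in the Hebrew calendar that is 12 Shevat 5488 AM.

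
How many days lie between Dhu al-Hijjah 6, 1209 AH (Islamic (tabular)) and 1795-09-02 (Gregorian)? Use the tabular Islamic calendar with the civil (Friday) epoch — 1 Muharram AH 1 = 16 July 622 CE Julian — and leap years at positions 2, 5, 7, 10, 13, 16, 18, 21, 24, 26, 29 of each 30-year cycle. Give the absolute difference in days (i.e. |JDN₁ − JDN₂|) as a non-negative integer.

70

JDN of the first date = 2376845.
JDN of the second date = 2376915.
|2376915 − 2376845| = 70.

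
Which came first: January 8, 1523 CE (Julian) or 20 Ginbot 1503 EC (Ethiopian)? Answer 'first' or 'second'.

second

Converting both to JDN: 2277341 vs 2273085; the smaller is the second.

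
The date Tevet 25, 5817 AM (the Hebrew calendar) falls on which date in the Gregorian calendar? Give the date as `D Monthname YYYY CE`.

1 January 2057 CE

Both dates share Julian Day Number 2472365; in the Gregorian calendar that is 1 January 2057 CE.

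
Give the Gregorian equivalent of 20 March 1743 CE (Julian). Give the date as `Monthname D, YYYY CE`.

The Julian–Gregorian offset here is 11 days (Julian trailing).
20 March 1743 Julian + 11 days → 31 March 1743 Gregorian.

March 31, 1743 CE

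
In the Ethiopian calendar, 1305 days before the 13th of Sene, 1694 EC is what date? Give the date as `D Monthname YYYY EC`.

14 Hidar 1691 EC

JDN of the 13th of Sene, 1694 EC = 2342871.
2342871 − 1305 = 2341566.
JDN 2341566 in the Ethiopian calendar is 14 Hidar 1691 EC.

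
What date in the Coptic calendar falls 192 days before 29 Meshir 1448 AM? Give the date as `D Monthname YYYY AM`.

23 Mesori 1447 AM

The starting date is JDN 2353725; 2353725 − 192 = 2353533.
JDN 2353533 corresponds to 23 Mesori 1447 AM.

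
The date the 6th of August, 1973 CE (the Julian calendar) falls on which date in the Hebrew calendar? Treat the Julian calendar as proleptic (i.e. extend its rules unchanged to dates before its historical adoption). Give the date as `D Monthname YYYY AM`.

The source date corresponds to 19 August 1973 in the Gregorian calendar (JDN 2441914).
That day falls on 21 Av 5733 AM in the Hebrew calendar.

21 Av 5733 AM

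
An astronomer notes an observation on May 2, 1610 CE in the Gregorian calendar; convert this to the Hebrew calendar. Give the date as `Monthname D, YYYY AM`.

Julian Day Number of the source date = 2309222.
Converting JDN 2309222 to the Hebrew calendar gives 9 Iyar 5370 AM.

Iyar 9, 5370 AM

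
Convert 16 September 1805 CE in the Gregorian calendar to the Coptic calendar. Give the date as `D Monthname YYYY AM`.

Julian Day Number of the source date = 2380581.
Converting JDN 2380581 to the Coptic calendar gives 7 Thout 1522 AM.

7 Thout 1522 AM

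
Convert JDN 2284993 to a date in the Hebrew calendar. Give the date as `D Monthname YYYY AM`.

24 Tevet 5304 AM

The proleptic Gregorian equivalent of JDN 2284993 is 31 December 1543.
In the Hebrew calendar that day is 24 Tevet 5304 AM.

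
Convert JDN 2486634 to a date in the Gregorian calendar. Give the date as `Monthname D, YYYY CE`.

JDN 2451545 is 1 Jan 2000; 2486634 is +35089 days from there.

January 26, 2096 CE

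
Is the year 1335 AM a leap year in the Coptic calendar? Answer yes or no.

1335 mod 4 = 3; in the Coptic calendar a year is leap when year mod 4 = 3, so it is a leap year.

yes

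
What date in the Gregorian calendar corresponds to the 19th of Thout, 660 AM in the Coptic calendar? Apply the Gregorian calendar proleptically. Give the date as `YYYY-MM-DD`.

0943-09-22

Julian Day Number of the source date = 2065748.
Converting JDN 2065748 to the Gregorian calendar gives 22 September 943 CE.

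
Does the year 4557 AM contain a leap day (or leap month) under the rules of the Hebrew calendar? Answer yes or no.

no

Hebrew year 4557 is year 16 of its 19-year Metonic cycle; leap years are at positions 3, 6, 8, 11, 14, 17, 19, so it is a common year (12 months).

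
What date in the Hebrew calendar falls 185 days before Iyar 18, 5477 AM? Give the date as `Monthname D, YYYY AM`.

Cheshvan 10, 5477 AM

The starting date is JDN 2348300; 2348300 − 185 = 2348115.
JDN 2348115 corresponds to Cheshvan 10, 5477 AM.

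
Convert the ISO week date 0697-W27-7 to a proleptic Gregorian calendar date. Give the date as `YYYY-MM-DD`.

ISO week 1 of 697 is the week containing the first Thursday of 697.
Week 27, day 7 (Sunday) lands on 0697-07-11.

0697-07-11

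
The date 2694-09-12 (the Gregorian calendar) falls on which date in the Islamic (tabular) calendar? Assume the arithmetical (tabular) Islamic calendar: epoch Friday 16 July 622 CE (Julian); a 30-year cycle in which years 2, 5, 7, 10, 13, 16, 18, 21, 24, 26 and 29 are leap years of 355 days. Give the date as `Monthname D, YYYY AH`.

Ramadan 30, 2136 AH

Julian Day Number of the source date = 2705278.
Converting JDN 2705278 to the tabular Islamic calendar gives 30 Ramadan 2136 AH.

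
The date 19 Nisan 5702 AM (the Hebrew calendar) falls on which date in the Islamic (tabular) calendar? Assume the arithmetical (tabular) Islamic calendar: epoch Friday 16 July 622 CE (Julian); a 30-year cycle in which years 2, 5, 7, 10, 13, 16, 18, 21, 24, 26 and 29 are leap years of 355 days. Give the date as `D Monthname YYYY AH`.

19 Rabi' al-Awwal 1361 AH

Both dates share Julian Day Number 2430456; in the tabular Islamic calendar that is 19 Rabi' al-Awwal 1361 AH.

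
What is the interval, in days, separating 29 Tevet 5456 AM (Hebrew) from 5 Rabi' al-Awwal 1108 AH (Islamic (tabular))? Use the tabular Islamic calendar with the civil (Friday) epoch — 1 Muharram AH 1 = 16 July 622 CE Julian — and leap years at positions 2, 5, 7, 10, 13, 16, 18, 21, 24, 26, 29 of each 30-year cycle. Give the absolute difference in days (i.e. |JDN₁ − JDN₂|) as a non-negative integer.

First date → JDN 2340515; second date → JDN 2340787.
The interval is |2340515 − 2340787| = 272 days.

272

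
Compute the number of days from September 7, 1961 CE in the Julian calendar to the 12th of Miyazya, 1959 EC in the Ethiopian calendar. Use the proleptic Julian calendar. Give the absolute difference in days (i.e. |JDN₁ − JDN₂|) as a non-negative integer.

First date → JDN 2437563; second date → JDN 2439601.
The interval is |2437563 − 2439601| = 2038 days.

2038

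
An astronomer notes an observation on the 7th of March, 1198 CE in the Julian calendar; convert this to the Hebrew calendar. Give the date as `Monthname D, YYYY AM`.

Julian Day Number of the source date = 2158693.
Converting JDN 2158693 to the Hebrew calendar gives 27 Adar 4958 AM.

Adar 27, 4958 AM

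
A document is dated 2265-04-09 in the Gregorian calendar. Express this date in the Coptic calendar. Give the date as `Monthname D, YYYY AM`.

Paremhat 29, 1981 AM

Julian Day Number of the source date = 2548433.
Converting JDN 2548433 to the Coptic calendar gives 29 Paremhat 1981 AM.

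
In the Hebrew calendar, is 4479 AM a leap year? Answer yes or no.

Hebrew year 4479 is year 14 of its 19-year Metonic cycle; leap years are at positions 3, 6, 8, 11, 14, 17, 19, so it is a leap year (13 months).

yes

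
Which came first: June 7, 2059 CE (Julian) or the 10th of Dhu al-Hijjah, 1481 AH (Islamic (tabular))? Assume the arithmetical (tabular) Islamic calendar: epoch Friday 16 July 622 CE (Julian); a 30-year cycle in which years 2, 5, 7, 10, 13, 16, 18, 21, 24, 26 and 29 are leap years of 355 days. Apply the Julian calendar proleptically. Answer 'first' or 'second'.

second

Converting both to JDN: 2473265 vs 2473237; the smaller is the second.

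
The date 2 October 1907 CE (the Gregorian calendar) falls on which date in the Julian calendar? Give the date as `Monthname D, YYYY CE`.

September 19, 1907 CE

The Julian–Gregorian offset here is 13 days (Julian trailing).
2 October 1907 Gregorian − 13 days → 19 September 1907 Julian.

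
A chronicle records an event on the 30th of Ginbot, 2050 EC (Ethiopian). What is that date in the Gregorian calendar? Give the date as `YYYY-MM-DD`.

Julian Day Number of the source date = 2472887.
Converting JDN 2472887 to the Gregorian calendar gives 7 June 2058 CE.

2058-06-07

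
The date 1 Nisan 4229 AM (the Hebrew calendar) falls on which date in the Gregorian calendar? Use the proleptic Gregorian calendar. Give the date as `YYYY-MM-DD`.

Julian Day Number of the source date = 1892448.
Converting JDN 1892448 to the Gregorian calendar gives 30 March 469 CE.

0469-03-30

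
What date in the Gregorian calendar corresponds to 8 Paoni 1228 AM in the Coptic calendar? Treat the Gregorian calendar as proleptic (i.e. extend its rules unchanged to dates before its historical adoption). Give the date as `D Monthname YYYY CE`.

Julian Day Number of the source date = 2273469.
Converting JDN 2273469 to the Gregorian calendar gives 12 June 1512 CE.

12 June 1512 CE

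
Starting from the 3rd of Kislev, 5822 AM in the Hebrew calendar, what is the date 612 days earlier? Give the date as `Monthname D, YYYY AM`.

Adar II 12, 5820 AM

Counting 612 days back from JDN 2474145 reaches JDN 2473533, which is Adar II 12, 5820 AM.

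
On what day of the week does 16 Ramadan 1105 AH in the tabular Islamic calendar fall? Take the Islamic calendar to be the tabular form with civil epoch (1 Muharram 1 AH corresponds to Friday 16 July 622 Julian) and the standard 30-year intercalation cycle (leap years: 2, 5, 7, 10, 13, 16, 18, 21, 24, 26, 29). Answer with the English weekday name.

Equivalently 11 May 1694 Gregorian, JDN 2339912.
2339912 ≡ 1 (mod 7); counting from Monday = 0 gives Tuesday.

Tuesday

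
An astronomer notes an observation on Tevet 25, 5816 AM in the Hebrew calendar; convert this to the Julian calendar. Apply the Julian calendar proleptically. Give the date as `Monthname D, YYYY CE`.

January 1, 2056 CE

Julian Day Number of the source date = 2472012.
Converting JDN 2472012 to the Julian calendar gives 1 January 2056 CE.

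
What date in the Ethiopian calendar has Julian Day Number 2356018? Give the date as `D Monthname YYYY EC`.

JDN 2356018 is 16 June 1738 in the Gregorian calendar.
In the Ethiopian calendar that day is 11 Sene 1730 EC.

11 Sene 1730 EC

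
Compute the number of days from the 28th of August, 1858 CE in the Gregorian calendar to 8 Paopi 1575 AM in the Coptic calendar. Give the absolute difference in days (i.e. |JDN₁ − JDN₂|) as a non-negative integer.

JDN of the first date = 2399920.
JDN of the second date = 2399970.
|2399970 − 2399920| = 50.

50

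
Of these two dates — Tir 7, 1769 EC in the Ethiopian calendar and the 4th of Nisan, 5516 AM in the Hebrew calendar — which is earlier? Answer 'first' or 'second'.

First date → JDN 2370109; second date → JDN 2362520.
JDN 2362520 < JDN 2370109, so the second date is earlier.

second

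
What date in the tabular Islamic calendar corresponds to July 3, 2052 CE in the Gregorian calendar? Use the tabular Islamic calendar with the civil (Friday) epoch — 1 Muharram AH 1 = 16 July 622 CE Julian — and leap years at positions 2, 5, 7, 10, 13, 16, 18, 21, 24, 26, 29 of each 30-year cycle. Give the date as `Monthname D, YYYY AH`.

Julian Day Number of the source date = 2470722.
Converting JDN 2470722 to the tabular Islamic calendar gives 6 Dhu al-Qa'dah 1474 AH.

Dhu al-Qa'dah 6, 1474 AH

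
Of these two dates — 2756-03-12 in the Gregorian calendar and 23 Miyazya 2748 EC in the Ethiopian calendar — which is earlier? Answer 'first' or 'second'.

first

Converting both to JDN: 2727739 vs 2727795; the smaller is the first.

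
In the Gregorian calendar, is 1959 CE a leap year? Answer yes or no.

no

1959 is not divisible by 4, so it is a common year.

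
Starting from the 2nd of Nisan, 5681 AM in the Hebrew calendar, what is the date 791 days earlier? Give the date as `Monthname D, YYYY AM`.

Adar I 9, 5679 AM

JDN of the 2nd of Nisan, 5681 AM = 2422790.
2422790 − 791 = 2421999.
JDN 2421999 in the Hebrew calendar is Adar I 9, 5679 AM.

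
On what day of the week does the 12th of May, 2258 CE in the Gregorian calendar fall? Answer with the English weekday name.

Wednesday

Since JDN mod 7 = 2 (0 = Monday), the day is Wednesday.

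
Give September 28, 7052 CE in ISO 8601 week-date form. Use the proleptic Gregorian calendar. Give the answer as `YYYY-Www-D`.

7052-W40-2

The weekday is Tuesday (ISO weekday 2).
That Tuesday belongs to ISO week 40 of ISO year 7052.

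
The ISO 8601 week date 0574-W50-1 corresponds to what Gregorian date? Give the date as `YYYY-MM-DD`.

0574-12-12

ISO week 1 of 574 is the week containing the first Thursday of 574.
Week 50, day 1 (Monday) lands on 0574-12-12.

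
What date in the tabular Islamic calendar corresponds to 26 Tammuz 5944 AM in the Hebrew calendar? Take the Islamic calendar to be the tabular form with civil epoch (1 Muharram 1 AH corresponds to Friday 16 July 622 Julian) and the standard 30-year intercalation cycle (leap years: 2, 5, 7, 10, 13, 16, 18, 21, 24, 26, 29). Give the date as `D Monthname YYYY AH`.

26 Dhu al-Qa'dah 1610 AH

Julian Day Number of the source date = 2518936.
Converting JDN 2518936 to the tabular Islamic calendar gives 26 Dhu al-Qa'dah 1610 AH.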